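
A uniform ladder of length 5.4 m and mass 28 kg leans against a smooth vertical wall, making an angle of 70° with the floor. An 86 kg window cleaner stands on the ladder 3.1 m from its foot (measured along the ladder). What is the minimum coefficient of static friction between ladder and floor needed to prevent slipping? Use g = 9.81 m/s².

Take moments about the foot of the ladder.
Ladder weight 28×9.81 = 274.7 N acts at 2.7 m along the ladder; its horizontal arm is 2.7·cos70° = 0.9235 m → τ = 253.7 N·m clockwise.
Window cleaner: 86×9.81 = 843.7 N at 3.1 m → arm 1.06 m → τ = 894.3 N·m clockwise.
Wall normal N acts horizontally at the top; its moment arm is the height L sinθ = 5.4·sin70° = 5.074 m, counterclockwise.
Στ = 0 ⇒ N × 5.074 = 1148 ⇒ N = 226.3 N.
ΣFx = 0 ⇒ f = N_wall = 226.3 N. ΣFy = 0 ⇒ N_floor = 1118 N.
μ_min = f / N_floor = 226.3 / 1118 = 0.202.

μ_min ≈ 0.202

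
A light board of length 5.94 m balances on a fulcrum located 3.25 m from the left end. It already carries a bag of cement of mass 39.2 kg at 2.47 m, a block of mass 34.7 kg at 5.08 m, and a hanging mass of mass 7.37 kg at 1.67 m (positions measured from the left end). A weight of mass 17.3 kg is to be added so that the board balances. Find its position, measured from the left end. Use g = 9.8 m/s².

x ≈ 2.02 m from the left end

About the fulcrum (at 3.25 m from the left end):
Bag of cement: 39.2 × 9.8 = 384.2 N down at 2.47 m → arm 0.78 m, τ = 384.2 × 0.78 = 299.7 N·m counterclockwise.
Block: 34.7 × 9.8 = 340.1 N down at 5.08 m → arm 1.83 m, τ = 340.1 × 1.83 = 622.4 N·m clockwise.
Hanging mass: 7.37 × 9.8 = 72.23 N down at 1.67 m → arm 1.58 m, τ = 72.23 × 1.58 = 114.1 N·m counterclockwise.
Net moment of existing loads = 208.6 N·m clockwise.
The weight weighs 17.3 × 9.8 = 169.5 N and must supply an equal counterclockwise moment, so its lever arm about the fulcrum is 208.6 / 169.5 = 1.23 m.
That puts it at 3.25 − 1.23 = 2.02 m from the left end.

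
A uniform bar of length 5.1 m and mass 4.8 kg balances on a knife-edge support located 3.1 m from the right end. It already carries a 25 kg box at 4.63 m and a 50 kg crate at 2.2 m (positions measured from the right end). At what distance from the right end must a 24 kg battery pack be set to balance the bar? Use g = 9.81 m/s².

x ≈ 3.49 m from the right end

About the knife-edge support (at 3.1 m from the right end):
Beam weight: 4.8 × 9.81 = 47.09 N down at 2.55 m → arm 0.55 m, τ = 47.09 × 0.55 = 25.9 N·m clockwise.
Box: 25 × 9.81 = 245.2 N down at 4.63 m → arm 1.53 m, τ = 245.2 × 1.53 = 375.2 N·m counterclockwise.
Crate: 50 × 9.81 = 490.5 N down at 2.2 m → arm 0.9 m, τ = 490.5 × 0.9 = 441.4 N·m clockwise.
Net moment of existing loads = 92.1 N·m clockwise.
The battery pack weighs 24 × 9.81 = 235.4 N and must supply an equal counterclockwise moment, so its lever arm about the knife-edge support is 92.1 / 235.4 = 0.391 m.
That puts it at 3.1 + 0.391 = 3.49 m from the right end.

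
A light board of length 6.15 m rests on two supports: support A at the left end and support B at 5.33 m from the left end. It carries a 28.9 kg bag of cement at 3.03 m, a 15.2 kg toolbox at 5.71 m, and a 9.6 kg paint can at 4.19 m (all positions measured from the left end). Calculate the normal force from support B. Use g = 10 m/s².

Taking torques about support A:
Bag of cement: 28.9 × 10 = 289 N down at 3.03 m → arm 3.03 m, τ = 289 × 3.03 = 875.7 N·m clockwise.
Toolbox: 15.2 × 10 = 152 N down at 5.71 m → arm 5.71 m, τ = 152 × 5.71 = 867.9 N·m clockwise.
Paint can: 9.6 × 10 = 96 N down at 4.19 m → arm 4.19 m, τ = 96 × 4.19 = 402.2 N·m clockwise.
Net load moment about support A = 2146 N·m clockwise.
Reaction R at support B is upward at 5.33 m, arm 5.33 m → moment R × 5.33 counterclockwise.
Balancing moments: R × 5.33 = 2146, giving R = 403 N.

R_B ≈ 403 N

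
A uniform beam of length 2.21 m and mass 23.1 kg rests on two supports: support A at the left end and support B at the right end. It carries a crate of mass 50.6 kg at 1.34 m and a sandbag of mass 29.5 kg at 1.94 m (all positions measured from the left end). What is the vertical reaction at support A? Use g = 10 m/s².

Choose support B as the axis so its reaction then has zero moment arm.
Beam weight: 23.1 × 10 = 231 N down at 1.105 m → arm 1.105 m, τ = 231 × 1.105 = 255.3 N·m counterclockwise.
Crate: 50.6 × 10 = 506 N down at 1.34 m → arm 0.87 m, τ = 506 × 0.87 = 440.2 N·m counterclockwise.
Sandbag: 29.5 × 10 = 295 N down at 1.94 m → arm 0.27 m, τ = 295 × 0.27 = 79.65 N·m counterclockwise.
Net load moment about support B = 775.1 N·m counterclockwise.
Reaction R at support A is upward at 0 m, arm 2.21 m → moment R × 2.21 clockwise.
Στ = 0 ⇒ R × 2.21 = 775.1 ⇒ R = 351 N.

R_A ≈ 351 N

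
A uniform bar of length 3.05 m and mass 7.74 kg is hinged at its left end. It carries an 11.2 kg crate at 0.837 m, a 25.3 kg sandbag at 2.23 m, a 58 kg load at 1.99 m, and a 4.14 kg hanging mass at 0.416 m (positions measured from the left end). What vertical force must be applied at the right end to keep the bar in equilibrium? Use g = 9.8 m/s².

F ≈ 626 N

Taking torques about the left end:
Beam weight: 7.74 × 9.8 = 75.85 N down at 1.525 m → arm 1.525 m, τ = 75.85 × 1.525 = 115.7 N·m clockwise.
Crate: 11.2 × 9.8 = 109.8 N down at 0.837 m → arm 0.837 m, τ = 109.8 × 0.837 = 91.9 N·m clockwise.
Sandbag: 25.3 × 9.8 = 247.9 N down at 2.23 m → arm 2.23 m, τ = 247.9 × 2.23 = 552.8 N·m clockwise.
Load: 58 × 9.8 = 568.4 N down at 1.99 m → arm 1.99 m, τ = 568.4 × 1.99 = 1131 N·m clockwise.
Hanging mass: 4.14 × 9.8 = 40.57 N down at 0.416 m → arm 0.416 m, τ = 40.57 × 0.416 = 16.88 N·m clockwise.
Net moment of the loads = 1908 N·m clockwise.
The upward force F acts at the right end, arm 3.05 m, giving F × 3.05 counterclockwise.
Setting net torque to zero: F × 3.05 = 1908 → F = 1908 / 3.05 = 626 N.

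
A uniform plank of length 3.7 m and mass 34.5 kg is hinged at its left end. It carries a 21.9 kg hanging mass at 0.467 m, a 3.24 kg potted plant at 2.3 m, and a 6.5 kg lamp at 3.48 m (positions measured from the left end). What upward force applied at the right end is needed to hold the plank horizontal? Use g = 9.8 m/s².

Choose the left end as the axis so the unknown pivot reaction has zero arm there.
Beam weight: 34.5 × 9.8 = 338.1 N down at 1.85 m → arm 1.85 m, τ = 338.1 × 1.85 = 625.5 N·m clockwise.
Hanging mass: 21.9 × 9.8 = 214.6 N down at 0.467 m → arm 0.467 m, τ = 214.6 × 0.467 = 100.2 N·m clockwise.
Potted plant: 3.24 × 9.8 = 31.75 N down at 2.3 m → arm 2.3 m, τ = 31.75 × 2.3 = 73.02 N·m clockwise.
Lamp: 6.5 × 9.8 = 63.7 N down at 3.48 m → arm 3.48 m, τ = 63.7 × 3.48 = 221.7 N·m clockwise.
Net moment of the loads = 1020 N·m clockwise.
The upward force F acts at the right end, arm 3.7 m, giving F × 3.7 counterclockwise.
Στ = 0 ⇒ F × 3.7 = 1020 ⇒ F = 1020 / 3.7 = 276 N.

F ≈ 276 N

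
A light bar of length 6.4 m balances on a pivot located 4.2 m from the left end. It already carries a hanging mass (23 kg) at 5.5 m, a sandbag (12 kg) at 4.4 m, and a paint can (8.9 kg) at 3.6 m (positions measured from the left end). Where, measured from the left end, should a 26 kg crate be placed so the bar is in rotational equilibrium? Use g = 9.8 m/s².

x ≈ 3.16 m from the left end

Sum moments about the pivot (at 4.2 m from the left end) (the support reaction has zero arm there).
Hanging mass: 23 × 9.8 = 225.4 N down at 5.5 m → arm 1.3 m, τ = 225.4 × 1.3 = 293 N·m clockwise.
Sandbag: 12 × 9.8 = 117.6 N down at 4.4 m → arm 0.2 m, τ = 117.6 × 0.2 = 23.52 N·m clockwise.
Paint can: 8.9 × 9.8 = 87.22 N down at 3.6 m → arm 0.6 m, τ = 87.22 × 0.6 = 52.33 N·m counterclockwise.
Net moment of existing loads = 264.2 N·m clockwise.
The crate weighs 26 × 9.8 = 254.8 N and must supply an equal counterclockwise moment, so its lever arm about the pivot is 264.2 / 254.8 = 1.04 m.
That puts it at 4.2 − 1.04 = 3.16 m from the left end.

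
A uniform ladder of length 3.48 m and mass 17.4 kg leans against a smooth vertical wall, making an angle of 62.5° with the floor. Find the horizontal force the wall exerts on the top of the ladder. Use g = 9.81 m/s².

Sum moments about the foot of the ladder (the floor normal and friction both act there and drop out).
Ladder weight 17.4×9.81 = 170.7 N acts at 1.74 m along the ladder; its horizontal arm is 1.74·cos62.5° = 0.8034 m → τ = 137.1 N·m clockwise.
Wall normal N acts horizontally at the top; its moment arm is the height L sinθ = 3.48·sin62.5° = 3.087 m, counterclockwise.
Setting net torque to zero: N × 3.087 = 137.1 → N = 44.4 N.

N_wall ≈ 44.4 N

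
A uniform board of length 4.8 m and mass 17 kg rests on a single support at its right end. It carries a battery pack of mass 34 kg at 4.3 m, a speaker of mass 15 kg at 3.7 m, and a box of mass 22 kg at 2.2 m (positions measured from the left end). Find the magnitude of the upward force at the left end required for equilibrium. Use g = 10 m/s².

F ≈ 274 N

Take moments about the right end.
Beam weight: 17 × 10 = 170 N down at 2.4 m → arm 2.4 m, τ = 170 × 2.4 = 408 N·m counterclockwise.
Battery pack: 34 × 10 = 340 N down at 4.3 m → arm 0.5 m, τ = 340 × 0.5 = 170 N·m counterclockwise.
Speaker: 15 × 10 = 150 N down at 3.7 m → arm 1.1 m, τ = 150 × 1.1 = 165 N·m counterclockwise.
Box: 22 × 10 = 220 N down at 2.2 m → arm 2.6 m, τ = 220 × 2.6 = 572 N·m counterclockwise.
Net moment of the loads = 1315 N·m counterclockwise.
The upward force F acts at the left end, arm 4.8 m, giving F × 4.8 clockwise.
Στ = 0 ⇒ F × 4.8 = 1315 ⇒ F = 1315 / 4.8 = 274 N.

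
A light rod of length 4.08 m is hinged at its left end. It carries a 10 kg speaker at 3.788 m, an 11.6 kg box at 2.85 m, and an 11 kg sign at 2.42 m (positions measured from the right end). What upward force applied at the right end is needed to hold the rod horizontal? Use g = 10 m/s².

Taking torques about the left end:
Speaker: 10 × 10 = 100 N down at 3.788 m → arm 0.292 m, τ = 100 × 0.292 = 29.2 N·m clockwise.
Box: 11.6 × 10 = 116 N down at 2.85 m → arm 1.23 m, τ = 116 × 1.23 = 142.7 N·m clockwise.
Sign: 11 × 10 = 110 N down at 2.42 m → arm 1.66 m, τ = 110 × 1.66 = 182.6 N·m clockwise.
Net moment of the loads = 354.5 N·m clockwise.
The upward force F acts at the right end, arm 4.08 m, giving F × 4.08 counterclockwise.
Setting net torque to zero: F × 4.08 = 354.5 → F = 354.5 / 4.08 = 86.9 N.

F ≈ 86.9 N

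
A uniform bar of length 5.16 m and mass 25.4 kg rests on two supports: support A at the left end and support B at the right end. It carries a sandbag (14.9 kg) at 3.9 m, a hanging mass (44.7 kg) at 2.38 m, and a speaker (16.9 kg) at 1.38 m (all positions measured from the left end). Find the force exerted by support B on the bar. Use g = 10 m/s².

Take moments about support A.
Beam weight: 25.4 × 10 = 254 N down at 2.58 m → arm 2.58 m, τ = 254 × 2.58 = 655.3 N·m clockwise.
Sandbag: 14.9 × 10 = 149 N down at 3.9 m → arm 3.9 m, τ = 149 × 3.9 = 581.1 N·m clockwise.
Hanging mass: 44.7 × 10 = 447 N down at 2.38 m → arm 2.38 m, τ = 447 × 2.38 = 1064 N·m clockwise.
Speaker: 16.9 × 10 = 169 N down at 1.38 m → arm 1.38 m, τ = 169 × 1.38 = 233.2 N·m clockwise.
Net load moment about support A = 2534 N·m clockwise.
Reaction R at support B is upward at 5.16 m, arm 5.16 m → moment R × 5.16 counterclockwise.
For rotational equilibrium, R × 5.16 = 2534, so R = 491 N.

R_B ≈ 491 N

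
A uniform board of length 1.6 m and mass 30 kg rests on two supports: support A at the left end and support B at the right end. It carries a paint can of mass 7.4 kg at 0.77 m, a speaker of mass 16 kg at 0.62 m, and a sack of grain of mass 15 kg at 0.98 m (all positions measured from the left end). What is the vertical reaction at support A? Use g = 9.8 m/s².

R_A ≈ 338 N

About support B:
Beam weight: 30 × 9.8 = 294 N down at 0.8 m → arm 0.8 m, τ = 294 × 0.8 = 235.2 N·m counterclockwise.
Paint can: 7.4 × 9.8 = 72.52 N down at 0.77 m → arm 0.83 m, τ = 72.52 × 0.83 = 60.19 N·m counterclockwise.
Speaker: 16 × 9.8 = 156.8 N down at 0.62 m → arm 0.98 m, τ = 156.8 × 0.98 = 153.7 N·m counterclockwise.
Sack of grain: 15 × 9.8 = 147 N down at 0.98 m → arm 0.62 m, τ = 147 × 0.62 = 91.14 N·m counterclockwise.
Net load moment about support B = 540.2 N·m counterclockwise.
Reaction R at support A is upward at 0 m, arm 1.6 m → moment R × 1.6 clockwise.
Setting net torque to zero: R × 1.6 = 540.2 → R = 338 N.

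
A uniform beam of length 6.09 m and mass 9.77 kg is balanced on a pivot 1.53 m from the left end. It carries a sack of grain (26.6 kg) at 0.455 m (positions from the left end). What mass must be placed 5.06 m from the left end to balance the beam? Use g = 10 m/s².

Taking torques about the pivot (at 1.53 m from the left end):
Beam weight: 9.77 × 10 = 97.7 N down at 3.045 m → arm 1.515 m, τ = 97.7 × 1.515 = 148 N·m clockwise.
Sack of grain: 26.6 × 10 = 266 N down at 0.455 m → arm 1.075 m, τ = 266 × 1.075 = 285.9 N·m counterclockwise.
Net moment of known loads = 137.9 N·m counterclockwise.
An unknown mass m at 5.06 m has arm 3.53 m; its moment is m·g·3.53 clockwise.
Setting net torque to zero: m × 10 × 3.53 = 137.9 → m = 137.9 / (10 × 3.53) = 3.91 kg.

m ≈ 3.91 kg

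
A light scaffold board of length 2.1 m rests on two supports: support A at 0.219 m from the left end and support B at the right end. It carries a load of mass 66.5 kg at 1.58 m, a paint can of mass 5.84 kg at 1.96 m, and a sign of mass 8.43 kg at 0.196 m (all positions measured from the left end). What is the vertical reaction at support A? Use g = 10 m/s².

R_A ≈ 274 N

Sum moments about support B (its reaction then has zero moment arm).
Load: 66.5 × 10 = 665 N down at 1.58 m → arm 0.52 m, τ = 665 × 0.52 = 345.8 N·m counterclockwise.
Paint can: 5.84 × 10 = 58.4 N down at 1.96 m → arm 0.14 m, τ = 58.4 × 0.14 = 8.176 N·m counterclockwise.
Sign: 8.43 × 10 = 84.3 N down at 0.196 m → arm 1.904 m, τ = 84.3 × 1.904 = 160.5 N·m counterclockwise.
Net load moment about support B = 514.5 N·m counterclockwise.
Reaction R at support A is upward at 0.219 m, arm 1.881 m → moment R × 1.881 clockwise.
Setting net torque to zero: R × 1.881 = 514.5 → R = 274 N.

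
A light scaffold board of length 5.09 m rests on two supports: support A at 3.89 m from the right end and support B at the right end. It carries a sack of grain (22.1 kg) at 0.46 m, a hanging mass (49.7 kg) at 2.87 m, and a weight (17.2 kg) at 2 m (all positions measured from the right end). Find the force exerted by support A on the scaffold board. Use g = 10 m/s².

Choose support B as the axis so its reaction then has zero moment arm.
Sack of grain: 22.1 × 10 = 221 N down at 0.46 m → arm 0.46 m, τ = 221 × 0.46 = 101.7 N·m counterclockwise.
Hanging mass: 49.7 × 10 = 497 N down at 2.87 m → arm 2.87 m, τ = 497 × 2.87 = 1426 N·m counterclockwise.
Weight: 17.2 × 10 = 172 N down at 2 m → arm 2 m, τ = 172 × 2 = 344 N·m counterclockwise.
Net load moment about support B = 1872 N·m counterclockwise.
Reaction R at support A is upward at 3.89 m, arm 3.89 m → moment R × 3.89 clockwise.
Στ = 0 ⇒ R × 3.89 = 1872 ⇒ R = 481 N.

R_A ≈ 481 N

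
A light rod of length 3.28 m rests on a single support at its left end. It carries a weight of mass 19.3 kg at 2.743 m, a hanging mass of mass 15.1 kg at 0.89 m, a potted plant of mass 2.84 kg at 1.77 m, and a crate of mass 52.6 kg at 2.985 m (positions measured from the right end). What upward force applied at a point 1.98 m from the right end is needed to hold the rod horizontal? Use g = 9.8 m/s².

F ≈ 499 N

Taking torques about the left end:
Weight: 19.3 × 9.8 = 189.1 N down at 2.743 m → arm 0.537 m, τ = 189.1 × 0.537 = 101.5 N·m clockwise.
Hanging mass: 15.1 × 9.8 = 148 N down at 0.89 m → arm 2.39 m, τ = 148 × 2.39 = 353.7 N·m clockwise.
Potted plant: 2.84 × 9.8 = 27.83 N down at 1.77 m → arm 1.51 m, τ = 27.83 × 1.51 = 42.02 N·m clockwise.
Crate: 52.6 × 9.8 = 515.5 N down at 2.985 m → arm 0.295 m, τ = 515.5 × 0.295 = 152.1 N·m clockwise.
Net moment of the loads = 649.3 N·m clockwise.
The upward force F acts at a point 1.98 m from the right end, arm 1.3 m, giving F × 1.3 counterclockwise.
For rotational equilibrium, F × 1.3 = 649.3, so F = 649.3 / 1.3 = 499 N.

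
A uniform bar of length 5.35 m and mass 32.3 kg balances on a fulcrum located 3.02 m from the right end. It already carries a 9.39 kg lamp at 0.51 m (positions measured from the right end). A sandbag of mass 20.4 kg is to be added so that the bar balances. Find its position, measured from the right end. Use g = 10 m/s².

Sum moments about the fulcrum (at 3.02 m from the right end) (the support reaction has zero arm there).
Beam weight: 32.3 × 10 = 323 N down at 2.675 m → arm 0.345 m, τ = 323 × 0.345 = 111.4 N·m clockwise.
Lamp: 9.39 × 10 = 93.9 N down at 0.51 m → arm 2.51 m, τ = 93.9 × 2.51 = 235.7 N·m clockwise.
Net moment of existing loads = 347.1 N·m clockwise.
The sandbag weighs 20.4 × 10 = 204 N and must supply an equal counterclockwise moment, so its lever arm about the fulcrum is 347.1 / 204 = 1.7 m.
That puts it at 3.02 + 1.7 = 4.72 m from the right end.

x ≈ 4.72 m from the right end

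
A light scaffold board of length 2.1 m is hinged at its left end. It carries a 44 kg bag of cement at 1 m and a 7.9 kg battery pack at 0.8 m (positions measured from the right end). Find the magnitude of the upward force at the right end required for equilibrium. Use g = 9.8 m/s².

Choose the left end as the axis so the unknown pivot reaction has zero arm there.
Bag of cement: 44 × 9.8 = 431.2 N down at 1 m → arm 1.1 m, τ = 431.2 × 1.1 = 474.3 N·m clockwise.
Battery pack: 7.9 × 9.8 = 77.42 N down at 0.8 m → arm 1.3 m, τ = 77.42 × 1.3 = 100.6 N·m clockwise.
Net moment of the loads = 574.9 N·m clockwise.
The upward force F acts at the right end, arm 2.1 m, giving F × 2.1 counterclockwise.
Setting net torque to zero: F × 2.1 = 574.9 → F = 574.9 / 2.1 = 274 N.

F ≈ 274 N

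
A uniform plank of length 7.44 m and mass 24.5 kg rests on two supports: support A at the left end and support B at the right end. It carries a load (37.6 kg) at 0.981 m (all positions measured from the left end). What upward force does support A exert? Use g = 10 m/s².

Sum moments about support B (its reaction then has zero moment arm).
Beam weight: 24.5 × 10 = 245 N down at 3.72 m → arm 3.72 m, τ = 245 × 3.72 = 911.4 N·m counterclockwise.
Load: 37.6 × 10 = 376 N down at 0.981 m → arm 6.459 m, τ = 376 × 6.459 = 2429 N·m counterclockwise.
Net load moment about support B = 3340 N·m counterclockwise.
Reaction R at support A is upward at 0 m, arm 7.44 m → moment R × 7.44 clockwise.
For rotational equilibrium, R × 7.44 = 3340, so R = 449 N.

R_A ≈ 449 N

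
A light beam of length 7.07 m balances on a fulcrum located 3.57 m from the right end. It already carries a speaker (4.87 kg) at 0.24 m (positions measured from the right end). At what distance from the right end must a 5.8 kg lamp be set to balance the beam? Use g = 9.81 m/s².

x ≈ 6.37 m from the right end

Sum moments about the fulcrum (at 3.57 m from the right end) (the support reaction has zero arm there).
Speaker: 4.87 × 9.81 = 47.77 N down at 0.24 m → arm 3.33 m, τ = 47.77 × 3.33 = 159.1 N·m clockwise.
Net moment of existing loads = 159.1 N·m clockwise.
The lamp weighs 5.8 × 9.81 = 56.9 N and must supply an equal counterclockwise moment, so its lever arm about the fulcrum is 159.1 / 56.9 = 2.8 m.
That puts it at 3.57 + 2.8 = 6.37 m from the right end.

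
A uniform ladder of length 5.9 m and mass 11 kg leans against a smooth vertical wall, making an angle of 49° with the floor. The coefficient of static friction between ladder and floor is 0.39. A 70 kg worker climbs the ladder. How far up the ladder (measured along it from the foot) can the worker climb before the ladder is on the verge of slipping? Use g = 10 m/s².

Sum moments about the foot of the ladder (the floor normal and friction both act there and drop out).
Ladder weight 11×10 = 110 N acts at 2.95 m along the ladder; its horizontal arm is 2.95·cos49° = 1.935 m → τ = 212.8 N·m clockwise.
Worker weight 70×10 = 700 N at distance d → arm d·cos49° → τ = 700·d·0.6561 clockwise.
Wall normal N at the top has arm L sinθ = 4.453 m counterclockwise, so Στ = 0 gives N·4.453 = 212.8 + 459.3·d.
ΣFy = 0 ⇒ N_floor = 810 N, so the maximum friction is μ_s·N_floor = 0.39×810 = 315.9 N. ΣFx = 0 ⇒ N_wall = f, so at the slipping point N = 315.9 N.
Substituting: 315.9×4.453 = 212.8 + 459.3·d ⇒ d = (1407 − 212.8) / 459.3 = 2.6 m.

d ≈ 2.6 m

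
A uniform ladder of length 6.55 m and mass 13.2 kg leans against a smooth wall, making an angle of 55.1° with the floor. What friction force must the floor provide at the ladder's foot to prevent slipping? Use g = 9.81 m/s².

f ≈ 45.2 N

Choose the foot of the ladder as the axis so the floor normal and friction both act there and drop out.
Ladder weight 13.2×9.81 = 129.5 N acts at 3.275 m along the ladder; its horizontal arm is 3.275·cos55.1° = 1.874 m → τ = 242.7 N·m clockwise.
Wall normal N acts horizontally at the top; its moment arm is the height L sinθ = 6.55·sin55.1° = 5.372 m, counterclockwise.
Balancing moments: N × 5.372 = 242.7, giving N = 45.2 N.
ΣFx = 0: friction at the foot balances the wall's push, so f = N_wall = 45.2 N.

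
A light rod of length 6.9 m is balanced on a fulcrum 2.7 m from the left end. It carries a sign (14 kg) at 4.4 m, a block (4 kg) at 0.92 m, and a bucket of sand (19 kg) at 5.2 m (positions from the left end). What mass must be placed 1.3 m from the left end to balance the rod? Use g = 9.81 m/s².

Taking torques about the fulcrum (at 2.7 m from the left end):
Sign: 14 × 9.81 = 137.3 N down at 4.4 m → arm 1.7 m, τ = 137.3 × 1.7 = 233.4 N·m clockwise.
Block: 4 × 9.81 = 39.24 N down at 0.92 m → arm 1.78 m, τ = 39.24 × 1.78 = 69.85 N·m counterclockwise.
Bucket of sand: 19 × 9.81 = 186.4 N down at 5.2 m → arm 2.5 m, τ = 186.4 × 2.5 = 466 N·m clockwise.
Net moment of known loads = 629.5 N·m clockwise.
An unknown mass m at 1.3 m has arm 1.4 m; its moment is m·g·1.4 counterclockwise.
For rotational equilibrium, m × 9.81 × 1.4 = 629.5, so m = 629.5 / (9.81 × 1.4) = 45.8 kg.

m ≈ 45.8 kg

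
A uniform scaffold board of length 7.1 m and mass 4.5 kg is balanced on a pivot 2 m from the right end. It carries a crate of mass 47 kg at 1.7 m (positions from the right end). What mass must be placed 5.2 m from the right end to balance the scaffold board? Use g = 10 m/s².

Choose the pivot (at 2 m from the right end) as the axis so the support reaction has zero arm there.
Beam weight: 4.5 × 10 = 45 N down at 3.55 m → arm 1.55 m, τ = 45 × 1.55 = 69.75 N·m counterclockwise.
Crate: 47 × 10 = 470 N down at 1.7 m → arm 0.3 m, τ = 470 × 0.3 = 141 N·m clockwise.
Net moment of known loads = 71.25 N·m clockwise.
An unknown mass m at 5.2 m has arm 3.2 m; its moment is m·g·3.2 counterclockwise.
Setting net torque to zero: m × 10 × 3.2 = 71.25 → m = 71.25 / (10 × 3.2) = 2.23 kg.

m ≈ 2.23 kg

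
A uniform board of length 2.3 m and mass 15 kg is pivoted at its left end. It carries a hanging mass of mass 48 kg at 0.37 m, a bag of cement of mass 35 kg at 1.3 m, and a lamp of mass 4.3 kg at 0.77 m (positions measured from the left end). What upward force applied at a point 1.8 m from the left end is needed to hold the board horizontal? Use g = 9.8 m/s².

About the left end:
Beam weight: 15 × 9.8 = 147 N down at 1.15 m → arm 1.15 m, τ = 147 × 1.15 = 169 N·m clockwise.
Hanging mass: 48 × 9.8 = 470.4 N down at 0.37 m → arm 0.37 m, τ = 470.4 × 0.37 = 174 N·m clockwise.
Bag of cement: 35 × 9.8 = 343 N down at 1.3 m → arm 1.3 m, τ = 343 × 1.3 = 445.9 N·m clockwise.
Lamp: 4.3 × 9.8 = 42.14 N down at 0.77 m → arm 0.77 m, τ = 42.14 × 0.77 = 32.45 N·m clockwise.
Net moment of the loads = 821.4 N·m clockwise.
The upward force F acts at a point 1.8 m from the left end, arm 1.8 m, giving F × 1.8 counterclockwise.
Στ = 0 ⇒ F × 1.8 = 821.4 ⇒ F = 821.4 / 1.8 = 456 N.

F ≈ 456 N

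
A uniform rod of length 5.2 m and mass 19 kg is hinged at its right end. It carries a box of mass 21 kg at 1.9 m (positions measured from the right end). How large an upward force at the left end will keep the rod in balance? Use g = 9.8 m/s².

Sum moments about the right end (the unknown pivot reaction has zero arm there).
Beam weight: 19 × 9.8 = 186.2 N down at 2.6 m → arm 2.6 m, τ = 186.2 × 2.6 = 484.1 N·m counterclockwise.
Box: 21 × 9.8 = 205.8 N down at 1.9 m → arm 1.9 m, τ = 205.8 × 1.9 = 391 N·m counterclockwise.
Net moment of the loads = 875.1 N·m counterclockwise.
The upward force F acts at the left end, arm 5.2 m, giving F × 5.2 clockwise.
For rotational equilibrium, F × 5.2 = 875.1, so F = 875.1 / 5.2 = 168 N.

F ≈ 168 N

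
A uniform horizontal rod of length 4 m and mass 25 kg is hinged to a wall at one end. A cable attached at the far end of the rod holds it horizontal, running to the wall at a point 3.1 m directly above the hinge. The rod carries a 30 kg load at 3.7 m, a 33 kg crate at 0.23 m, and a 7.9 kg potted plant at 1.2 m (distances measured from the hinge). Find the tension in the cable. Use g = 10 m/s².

T ≈ 727 N

Taking torques about the hinge:
Beam weight: 25 × 10 = 250 N down at 2 m → arm 2 m, τ = 250 × 2 = 500 N·m clockwise.
Load: 30 × 10 = 300 N down at 3.7 m → arm 3.7 m, τ = 300 × 3.7 = 1110 N·m clockwise.
Crate: 33 × 10 = 330 N down at 0.23 m → arm 0.23 m, τ = 330 × 0.23 = 75.9 N·m clockwise.
Potted plant: 7.9 × 10 = 79 N down at 1.2 m → arm 1.2 m, τ = 79 × 1.2 = 94.8 N·m clockwise.
Total clockwise load moment = 1781 N·m.
The cable tension T acts at 4 m; only its component perpendicular to the rod, T sinθ, produces torque. sinθ = h/√(h²+d²) = 3.1/√(3.1²+4²) = 0.6126.
For rotational equilibrium, T × 4 × 0.6126 = 1781, so T = 1781 / 2.45 = 727 N.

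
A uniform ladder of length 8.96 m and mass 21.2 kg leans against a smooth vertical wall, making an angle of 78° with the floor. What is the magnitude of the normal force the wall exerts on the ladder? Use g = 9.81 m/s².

N_wall ≈ 22.1 N

Choose the foot of the ladder as the axis so the floor normal and friction both act there and drop out.
Ladder weight 21.2×9.81 = 208 N acts at 4.48 m along the ladder; its horizontal arm is 4.48·cos78° = 0.9314 m → τ = 193.7 N·m clockwise.
Wall normal N acts horizontally at the top; its moment arm is the height L sinθ = 8.96·sin78° = 8.764 m, counterclockwise.
For rotational equilibrium, N × 8.764 = 193.7, so N = 22.1 N.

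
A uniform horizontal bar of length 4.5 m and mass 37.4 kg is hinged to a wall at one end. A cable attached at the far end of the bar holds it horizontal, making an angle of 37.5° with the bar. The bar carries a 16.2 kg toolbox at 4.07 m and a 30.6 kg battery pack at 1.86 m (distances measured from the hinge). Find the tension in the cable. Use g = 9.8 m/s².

Taking torques about the hinge:
Beam weight: 37.4 × 9.8 = 366.5 N down at 2.25 m → arm 2.25 m, τ = 366.5 × 2.25 = 824.6 N·m clockwise.
Toolbox: 16.2 × 9.8 = 158.8 N down at 4.07 m → arm 4.07 m, τ = 158.8 × 4.07 = 646.3 N·m clockwise.
Battery pack: 30.6 × 9.8 = 299.9 N down at 1.86 m → arm 1.86 m, τ = 299.9 × 1.86 = 557.8 N·m clockwise.
Total clockwise load moment = 2029 N·m.
The cable tension T acts at 4.5 m; only its component perpendicular to the bar, T sinθ, produces torque. sin 37.5° = 0.6088.
Setting net torque to zero: T × 4.5 × 0.6088 = 2029 → T = 2029 / 2.74 = 741 N.

T ≈ 741 N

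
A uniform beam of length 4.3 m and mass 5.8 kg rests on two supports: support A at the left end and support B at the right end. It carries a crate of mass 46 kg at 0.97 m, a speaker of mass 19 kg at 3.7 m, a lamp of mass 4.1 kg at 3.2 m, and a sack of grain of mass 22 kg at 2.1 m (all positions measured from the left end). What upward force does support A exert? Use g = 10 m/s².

Sum moments about support B (its reaction then has zero moment arm).
Beam weight: 5.8 × 10 = 58 N down at 2.15 m → arm 2.15 m, τ = 58 × 2.15 = 124.7 N·m counterclockwise.
Crate: 46 × 10 = 460 N down at 0.97 m → arm 3.33 m, τ = 460 × 3.33 = 1532 N·m counterclockwise.
Speaker: 19 × 10 = 190 N down at 3.7 m → arm 0.6 m, τ = 190 × 0.6 = 114 N·m counterclockwise.
Lamp: 4.1 × 10 = 41 N down at 3.2 m → arm 1.1 m, τ = 41 × 1.1 = 45.1 N·m counterclockwise.
Sack of grain: 22 × 10 = 220 N down at 2.1 m → arm 2.2 m, τ = 220 × 2.2 = 484 N·m counterclockwise.
Net load moment about support B = 2300 N·m counterclockwise.
Reaction R at support A is upward at 0 m, arm 4.3 m → moment R × 4.3 clockwise.
For rotational equilibrium, R × 4.3 = 2300, so R = 535 N.

R_A ≈ 535 N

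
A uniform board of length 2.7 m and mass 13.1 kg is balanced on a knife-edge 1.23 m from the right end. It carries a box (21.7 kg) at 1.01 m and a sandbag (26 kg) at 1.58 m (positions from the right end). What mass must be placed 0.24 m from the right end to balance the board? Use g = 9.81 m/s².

Taking torques about the knife-edge (at 1.23 m from the right end):
Beam weight: 13.1 × 9.81 = 128.5 N down at 1.35 m → arm 0.12 m, τ = 128.5 × 0.12 = 15.42 N·m counterclockwise.
Box: 21.7 × 9.81 = 212.9 N down at 1.01 m → arm 0.22 m, τ = 212.9 × 0.22 = 46.84 N·m clockwise.
Sandbag: 26 × 9.81 = 255.1 N down at 1.58 m → arm 0.35 m, τ = 255.1 × 0.35 = 89.28 N·m counterclockwise.
Net moment of known loads = 57.86 N·m counterclockwise.
An unknown mass m at 0.24 m has arm 0.99 m; its moment is m·g·0.99 clockwise.
For rotational equilibrium, m × 9.81 × 0.99 = 57.86, so m = 57.86 / (9.81 × 0.99) = 5.96 kg.

m ≈ 5.96 kg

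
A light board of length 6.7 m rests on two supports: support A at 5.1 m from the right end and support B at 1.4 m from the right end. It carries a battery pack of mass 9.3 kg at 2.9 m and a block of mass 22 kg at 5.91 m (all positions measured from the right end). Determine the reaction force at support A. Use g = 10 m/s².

Take moments about support B.
Battery pack: 9.3 × 10 = 93 N down at 2.9 m → arm 1.5 m, τ = 93 × 1.5 = 139.5 N·m counterclockwise.
Block: 22 × 10 = 220 N down at 5.91 m → arm 4.51 m, τ = 220 × 4.51 = 992.2 N·m counterclockwise.
Net load moment about support B = 1132 N·m counterclockwise.
Reaction R at support A is upward at 5.1 m, arm 3.7 m → moment R × 3.7 clockwise.
Στ = 0 ⇒ R × 3.7 = 1132 ⇒ R = 306 N.

R_A ≈ 306 N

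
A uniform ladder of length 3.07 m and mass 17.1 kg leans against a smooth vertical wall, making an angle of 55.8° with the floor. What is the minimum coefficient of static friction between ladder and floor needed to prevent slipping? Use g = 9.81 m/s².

μ_min ≈ 0.34

About the foot of the ladder:
Ladder weight 17.1×9.81 = 167.8 N acts at 1.535 m along the ladder; its horizontal arm is 1.535·cos55.8° = 0.8628 m → τ = 144.8 N·m clockwise.
Wall normal N acts horizontally at the top; its moment arm is the height L sinθ = 3.07·sin55.8° = 2.539 m, counterclockwise.
Setting net torque to zero: N × 2.539 = 144.8 → N = 57.03 N.
ΣFx = 0 ⇒ f = N_wall = 57.03 N. ΣFy = 0 ⇒ N_floor = 167.8 N.
μ_min = f / N_floor = 57.03 / 167.8 = 0.34.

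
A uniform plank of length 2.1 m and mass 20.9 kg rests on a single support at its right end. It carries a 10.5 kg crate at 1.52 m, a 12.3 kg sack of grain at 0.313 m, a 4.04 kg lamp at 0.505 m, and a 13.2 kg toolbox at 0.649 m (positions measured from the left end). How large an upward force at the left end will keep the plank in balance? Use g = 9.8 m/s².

F ≈ 353 N

Choose the right end as the axis so the unknown pivot reaction has zero arm there.
Beam weight: 20.9 × 9.8 = 204.8 N down at 1.05 m → arm 1.05 m, τ = 204.8 × 1.05 = 215 N·m counterclockwise.
Crate: 10.5 × 9.8 = 102.9 N down at 1.52 m → arm 0.58 m, τ = 102.9 × 0.58 = 59.68 N·m counterclockwise.
Sack of grain: 12.3 × 9.8 = 120.5 N down at 0.313 m → arm 1.787 m, τ = 120.5 × 1.787 = 215.3 N·m counterclockwise.
Lamp: 4.04 × 9.8 = 39.59 N down at 0.505 m → arm 1.595 m, τ = 39.59 × 1.595 = 63.15 N·m counterclockwise.
Toolbox: 13.2 × 9.8 = 129.4 N down at 0.649 m → arm 1.451 m, τ = 129.4 × 1.451 = 187.8 N·m counterclockwise.
Net moment of the loads = 740.9 N·m counterclockwise.
The upward force F acts at the left end, arm 2.1 m, giving F × 2.1 clockwise.
For rotational equilibrium, F × 2.1 = 740.9, so F = 740.9 / 2.1 = 353 N.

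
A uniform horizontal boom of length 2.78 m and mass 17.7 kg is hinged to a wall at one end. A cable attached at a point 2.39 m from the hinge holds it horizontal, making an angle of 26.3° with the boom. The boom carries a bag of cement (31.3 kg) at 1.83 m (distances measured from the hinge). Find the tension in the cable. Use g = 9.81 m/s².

Take moments about the hinge.
Beam weight: 17.7 × 9.81 = 173.6 N down at 1.39 m → arm 1.39 m, τ = 173.6 × 1.39 = 241.3 N·m clockwise.
Bag of cement: 31.3 × 9.81 = 307.1 N down at 1.83 m → arm 1.83 m, τ = 307.1 × 1.83 = 562 N·m clockwise.
Total clockwise load moment = 803.3 N·m.
The cable tension T acts at 2.39 m; only its component perpendicular to the boom, T sinθ, produces torque. sin 26.3° = 0.4431.
Balancing moments: T × 2.39 × 0.4431 = 803.3, giving T = 803.3 / 1.059 = 759 N.

T ≈ 759 N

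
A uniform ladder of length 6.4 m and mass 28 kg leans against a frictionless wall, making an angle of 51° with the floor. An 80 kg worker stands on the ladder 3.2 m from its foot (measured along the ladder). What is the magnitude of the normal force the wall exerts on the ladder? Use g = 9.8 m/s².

N_wall ≈ 429 N

Taking torques about the foot of the ladder:
Ladder weight 28×9.8 = 274.4 N acts at 3.2 m along the ladder; its horizontal arm is 3.2·cos51° = 2.014 m → τ = 552.6 N·m clockwise.
Worker: 80×9.8 = 784 N at 3.2 m → arm 2.014 m → τ = 1579 N·m clockwise.
Wall normal N acts horizontally at the top; its moment arm is the height L sinθ = 6.4·sin51° = 4.974 m, counterclockwise.
Balancing moments: N × 4.974 = 2132, giving N = 429 N.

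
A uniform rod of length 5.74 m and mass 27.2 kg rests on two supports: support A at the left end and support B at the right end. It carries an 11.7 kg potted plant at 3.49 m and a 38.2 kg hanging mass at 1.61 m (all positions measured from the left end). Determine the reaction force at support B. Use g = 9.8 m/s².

R_B ≈ 308 N

Choose support A as the axis so its reaction then has zero moment arm.
Beam weight: 27.2 × 9.8 = 266.6 N down at 2.87 m → arm 2.87 m, τ = 266.6 × 2.87 = 765.1 N·m clockwise.
Potted plant: 11.7 × 9.8 = 114.7 N down at 3.49 m → arm 3.49 m, τ = 114.7 × 3.49 = 400.3 N·m clockwise.
Hanging mass: 38.2 × 9.8 = 374.4 N down at 1.61 m → arm 1.61 m, τ = 374.4 × 1.61 = 602.8 N·m clockwise.
Net load moment about support A = 1768 N·m clockwise.
Reaction R at support B is upward at 5.74 m, arm 5.74 m → moment R × 5.74 counterclockwise.
For rotational equilibrium, R × 5.74 = 1768, so R = 308 N.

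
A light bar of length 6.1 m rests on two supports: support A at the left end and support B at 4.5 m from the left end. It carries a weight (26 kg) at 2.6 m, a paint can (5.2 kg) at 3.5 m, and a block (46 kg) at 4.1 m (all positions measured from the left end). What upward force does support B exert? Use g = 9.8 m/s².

R_B ≈ 598 N

Choose support A as the axis so its reaction then has zero moment arm.
Weight: 26 × 9.8 = 254.8 N down at 2.6 m → arm 2.6 m, τ = 254.8 × 2.6 = 662.5 N·m clockwise.
Paint can: 5.2 × 9.8 = 50.96 N down at 3.5 m → arm 3.5 m, τ = 50.96 × 3.5 = 178.4 N·m clockwise.
Block: 46 × 9.8 = 450.8 N down at 4.1 m → arm 4.1 m, τ = 450.8 × 4.1 = 1848 N·m clockwise.
Net load moment about support A = 2689 N·m clockwise.
Reaction R at support B is upward at 4.5 m, arm 4.5 m → moment R × 4.5 counterclockwise.
For rotational equilibrium, R × 4.5 = 2689, so R = 598 N.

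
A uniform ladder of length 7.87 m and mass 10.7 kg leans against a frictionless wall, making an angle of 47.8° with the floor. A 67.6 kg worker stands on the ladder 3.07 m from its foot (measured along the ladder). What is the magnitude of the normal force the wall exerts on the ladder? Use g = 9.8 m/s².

Take moments about the foot of the ladder.
Ladder weight 10.7×9.8 = 104.9 N acts at 3.935 m along the ladder; its horizontal arm is 3.935·cos47.8° = 2.643 m → τ = 277.3 N·m clockwise.
Worker: 67.6×9.8 = 662.5 N at 3.07 m → arm 2.062 m → τ = 1366 N·m clockwise.
Wall normal N acts horizontally at the top; its moment arm is the height L sinθ = 7.87·sin47.8° = 5.83 m, counterclockwise.
Στ = 0 ⇒ N × 5.83 = 1643 ⇒ N = 282 N.

N_wall ≈ 282 N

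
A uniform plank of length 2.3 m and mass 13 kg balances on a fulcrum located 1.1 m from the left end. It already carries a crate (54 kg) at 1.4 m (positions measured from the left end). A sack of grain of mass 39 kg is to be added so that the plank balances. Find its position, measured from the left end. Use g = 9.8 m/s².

Choose the fulcrum (at 1.1 m from the left end) as the axis so the support reaction has zero arm there.
Beam weight: 13 × 9.8 = 127.4 N down at 1.15 m → arm 0.05 m, τ = 127.4 × 0.05 = 6.37 N·m clockwise.
Crate: 54 × 9.8 = 529.2 N down at 1.4 m → arm 0.3 m, τ = 529.2 × 0.3 = 158.8 N·m clockwise.
Net moment of existing loads = 165.2 N·m clockwise.
The sack of grain weighs 39 × 9.8 = 382.2 N and must supply an equal counterclockwise moment, so its lever arm about the fulcrum is 165.2 / 382.2 = 0.432 m.
That puts it at 1.1 − 0.432 = 0.668 m from the left end.

x ≈ 0.668 m from the left end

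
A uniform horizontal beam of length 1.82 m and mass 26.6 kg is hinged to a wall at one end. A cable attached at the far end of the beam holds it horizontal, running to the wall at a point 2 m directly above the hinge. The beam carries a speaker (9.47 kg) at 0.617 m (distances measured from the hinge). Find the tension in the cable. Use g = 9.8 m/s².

T ≈ 219 N

Taking torques about the hinge:
Beam weight: 26.6 × 9.8 = 260.7 N down at 0.91 m → arm 0.91 m, τ = 260.7 × 0.91 = 237.2 N·m clockwise.
Speaker: 9.47 × 9.8 = 92.81 N down at 0.617 m → arm 0.617 m, τ = 92.81 × 0.617 = 57.26 N·m clockwise.
Total clockwise load moment = 294.5 N·m.
The cable tension T acts at 1.82 m; only its component perpendicular to the beam, T sinθ, produces torque. sinθ = h/√(h²+d²) = 2/√(2²+1.82²) = 0.7396.
Setting net torque to zero: T × 1.82 × 0.7396 = 294.5 → T = 294.5 / 1.346 = 219 N.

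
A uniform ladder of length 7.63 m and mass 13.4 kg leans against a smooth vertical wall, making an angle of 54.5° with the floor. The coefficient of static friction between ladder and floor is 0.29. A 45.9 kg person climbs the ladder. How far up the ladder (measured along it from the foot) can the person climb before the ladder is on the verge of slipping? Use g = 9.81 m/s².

d ≈ 2.89 m

Choose the foot of the ladder as the axis so the floor normal and friction both act there and drop out.
Ladder weight 13.4×9.81 = 131.5 N acts at 3.815 m along the ladder; its horizontal arm is 3.815·cos54.5° = 2.215 m → τ = 291.3 N·m clockwise.
Person weight 45.9×9.81 = 450.3 N at distance d → arm d·cos54.5° → τ = 450.3·d·0.5807 clockwise.
Wall normal N at the top has arm L sinθ = 6.212 m counterclockwise, so Στ = 0 gives N·6.212 = 291.3 + 261.5·d.
ΣFy = 0 ⇒ N_floor = 581.8 N, so the maximum friction is μ_s·N_floor = 0.29×581.8 = 168.7 N. ΣFx = 0 ⇒ N_wall = f, so at the slipping point N = 168.7 N.
Substituting: 168.7×6.212 = 291.3 + 261.5·d ⇒ d = (1048 − 291.3) / 261.5 = 2.89 m.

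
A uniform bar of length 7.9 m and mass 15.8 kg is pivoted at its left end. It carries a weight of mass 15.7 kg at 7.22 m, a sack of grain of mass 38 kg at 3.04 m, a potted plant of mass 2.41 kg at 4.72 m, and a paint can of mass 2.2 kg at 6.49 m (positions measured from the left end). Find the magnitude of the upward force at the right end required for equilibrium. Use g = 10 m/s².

About the left end:
Beam weight: 15.8 × 10 = 158 N down at 3.95 m → arm 3.95 m, τ = 158 × 3.95 = 624.1 N·m clockwise.
Weight: 15.7 × 10 = 157 N down at 7.22 m → arm 7.22 m, τ = 157 × 7.22 = 1134 N·m clockwise.
Sack of grain: 38 × 10 = 380 N down at 3.04 m → arm 3.04 m, τ = 380 × 3.04 = 1155 N·m clockwise.
Potted plant: 2.41 × 10 = 24.1 N down at 4.72 m → arm 4.72 m, τ = 24.1 × 4.72 = 113.8 N·m clockwise.
Paint can: 2.2 × 10 = 22 N down at 6.49 m → arm 6.49 m, τ = 22 × 6.49 = 142.8 N·m clockwise.
Net moment of the loads = 3170 N·m clockwise.
The upward force F acts at the right end, arm 7.9 m, giving F × 7.9 counterclockwise.
Setting net torque to zero: F × 7.9 = 3170 → F = 3170 / 7.9 = 401 N.

F ≈ 401 N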